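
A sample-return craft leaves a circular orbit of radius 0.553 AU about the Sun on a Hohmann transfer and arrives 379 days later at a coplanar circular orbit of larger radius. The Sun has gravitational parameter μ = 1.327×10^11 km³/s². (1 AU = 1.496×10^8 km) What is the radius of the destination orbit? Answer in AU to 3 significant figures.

In km: r₁ = 0.553 × 1.496×10^8 = 8.27288×10^7 km.
Transfer time t = 379 days = 3.27456×10^7 s, and t = π√(a_t³/μ).
So a_t = (μ t²/π²)^(1/3) = (1.327×10^11 × (3.27456×10^7)² / π²)^(1/3) = 2.4338×10^8 km.
Since a_t = (r₁ + r₂)/2, r₂ = 2a_t − r₁ = 2×2.4338×10^8 − 8.27288×10^7 = 4.040312×10^8 km.
In AU: r₂ = 4.040312×10^8 / 1.496×10^8 = 2.70 AU.

r₂ = 2.70 AU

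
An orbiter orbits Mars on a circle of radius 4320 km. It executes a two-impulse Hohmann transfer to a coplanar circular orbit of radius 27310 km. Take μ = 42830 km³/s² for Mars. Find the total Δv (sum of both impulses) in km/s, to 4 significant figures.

Δv = 1.587 km/s

Transfer-ellipse semi-major axis a_t = (r₁ + r₂)/2 = (4320 + 27310)/2 = 15815 km.
Circular speed at r₁: v₁ = √(μ/r₁) = √(42830/4320) = 3.149 km/s.
Transfer-orbit speed at r₁ (v² = μ(2/r − 1/a)): v_p = √[μ(2/r₁ − 1/a_t)] = 4.138 km/s.
First burn Δv₁ = |v_p − v₁| = 0.9890 km/s.
Circular speed at r₂: v₂ = √(μ/r₂) = 1.2523 km/s.
Transfer-orbit speed at r₂: v_a = √[μ(2/r₂ − 1/a_t)] = 0.65452 km/s.
Second burn Δv₂ = |v₂ − v_a| = 0.5978 km/s.
Δv = Δv₁ + Δv₂ = 0.9890 + 0.5978 = 1.587 km/s.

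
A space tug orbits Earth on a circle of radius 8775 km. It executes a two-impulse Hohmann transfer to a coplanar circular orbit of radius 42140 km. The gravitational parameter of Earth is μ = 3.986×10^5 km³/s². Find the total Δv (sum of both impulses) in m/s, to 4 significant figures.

Δv = 3201 m/s

Semi-major axis of the transfer orbit: a_t = (8775 + 42140)/2 = 25457.5 km.
Circular speed at r₁: v₁ = √(μ/r₁) = √(3.986×10^5/8775) = 6.7398 km/s.
Transfer-orbit speed at r₁ (v² = μ(2/r − 1/a)): v_p = √[μ(2/r₁ − 1/a_t)] = 8.6713 km/s.
First burn Δv₁ = |v_p − v₁| = 1.9315 km/s.
Circular speed at r₂: v₂ = √(μ/r₂) = 3.07554 km/s.
Transfer-orbit speed at r₂: v_a = √[μ(2/r₂ − 1/a_t)] = 1.80566 km/s.
Second burn Δv₂ = |v₂ − v_a| = 1.2699 km/s.
Total Δv = Δv₁ + Δv₂ = 3.201 km/s.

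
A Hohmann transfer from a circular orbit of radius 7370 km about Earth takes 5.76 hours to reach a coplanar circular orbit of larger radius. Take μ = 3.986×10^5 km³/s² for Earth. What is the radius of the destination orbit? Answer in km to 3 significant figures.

Transfer time t = 5.76 hours = 20736 s, and t = π√(a_t³/μ).
So a_t = (μ t²/π²)^(1/3) = (3.986×10^5 × (20736)² / π²)^(1/3) = 25896 km.
Since a_t = (r₁ + r₂)/2, r₂ = 2a_t − r₁ = 2×25896 − 7370 = 44422 km.

r₂ = 44400 km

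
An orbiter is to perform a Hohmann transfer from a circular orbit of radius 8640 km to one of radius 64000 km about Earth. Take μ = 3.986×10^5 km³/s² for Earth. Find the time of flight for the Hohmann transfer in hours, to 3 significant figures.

Semi-major axis of the transfer orbit: a_t = (8640 + 64000)/2 = 36320 km.
Half the transfer-orbit period gives t = π√(a_t³/μ) = 34440 s.
Converting: 34440 s ÷ 3600 s/hour = 9.57 hours.

t = 9.57 hours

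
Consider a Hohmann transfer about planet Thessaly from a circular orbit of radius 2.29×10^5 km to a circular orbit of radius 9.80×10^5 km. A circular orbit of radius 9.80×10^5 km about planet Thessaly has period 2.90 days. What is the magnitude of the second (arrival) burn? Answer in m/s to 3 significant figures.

From Kepler's third law T² = 4π²r³/μ at r = 9.80×10^5 km, T = 2.90 days = 2.90 × 86400 s = 2.5056×10^5 s: μ = 4π²r³/T² = 5.91854×10^8 km³/s².
Semi-major axis of the transfer orbit: a_t = (2.290×10^5 + 9.800×10^5)/2 = 6.045×10^5 km.
On the circular orbit at r = 9.800×10^5 km, v_c = √(μ/r) = 24.575 km/s.
Transfer-orbit speed at the same r (vis-viva, a = a_t): v_t = √[μ(2/r − 1/a_t)] = 15.126 km/s.
Δv₂ = |v_t − v_c| = |15.126 − 24.575| = 9.449 km/s.

Δv₂ = 9450 m/s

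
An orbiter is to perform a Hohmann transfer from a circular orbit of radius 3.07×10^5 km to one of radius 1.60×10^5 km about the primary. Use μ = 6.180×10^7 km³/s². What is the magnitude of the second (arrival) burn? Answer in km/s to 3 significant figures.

Δv₂ = 2.88 km/s

Semi-major axis of the transfer orbit: a_t = (3.070×10^5 + 1.600×10^5)/2 = 2.335×10^5 km.
Circular speed at r = 1.600×10^5 km: v_c = √(μ/r) = 19.653 km/s.
Transfer-orbit speed at the same r (vis-viva, a = a_t): v_t = √[μ(2/r − 1/a_t)] = 22.535 km/s.
Δv₂ = |v_t − v_c| = |22.535 − 19.653| = 2.882 km/s.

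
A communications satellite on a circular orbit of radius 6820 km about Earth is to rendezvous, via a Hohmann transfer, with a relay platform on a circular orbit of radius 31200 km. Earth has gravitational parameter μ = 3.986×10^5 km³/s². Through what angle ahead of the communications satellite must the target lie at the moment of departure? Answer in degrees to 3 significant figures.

φ = 94.4°

Transfer-ellipse semi-major axis a_t = (r₁ + r₂)/2 = (6820 + 31200)/2 = 19010 km.
Transfer time t = π√(a_t³/μ) = 13042 s.
The target's mean motion on its circular orbit is ω₂ = √(μ/r₂³) = 1.1456×10^-4 rad/s.
Angle swept by the target during transfer: ω₂·t = 1.4941 rad = 85.61°.
Arrival is 180° from departure on the ellipse, so φ = 180° − 85.61° = 94.4°.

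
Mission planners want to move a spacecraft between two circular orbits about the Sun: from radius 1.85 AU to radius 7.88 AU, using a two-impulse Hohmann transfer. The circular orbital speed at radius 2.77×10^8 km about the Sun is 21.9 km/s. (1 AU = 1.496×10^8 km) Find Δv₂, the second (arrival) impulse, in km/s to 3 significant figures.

Δv₂ = 4.07 km/s

From the circular-orbit relation v² = μ/r at r = 2.77×10^8 km: μ = v²r = (21.9)² × 2.77×10^8 = 1.32852×10^11 km³/s².
In km: r₁ = 1.85 × 1.496×10^8 = 2.7676×10^8 km; r₂ = 7.88 × 1.496×10^8 = 1.178848×10^9 km.
Semi-major axis of the transfer orbit: a_t = (2.7676×10^8 + 1.178848×10^9)/2 = 7.27804×10^8 km.
Circular speed at r = 1.178848×10^9 km: v_c = √(μ/r) = 10.616 km/s.
Transfer-orbit speed at the same r (vis-viva, a = a_t): v_t = √[μ(2/r − 1/a_t)] = 6.5464 km/s.
Δv₂ = |v_t − v_c| = |6.5464 − 10.616| = 4.070 km/s.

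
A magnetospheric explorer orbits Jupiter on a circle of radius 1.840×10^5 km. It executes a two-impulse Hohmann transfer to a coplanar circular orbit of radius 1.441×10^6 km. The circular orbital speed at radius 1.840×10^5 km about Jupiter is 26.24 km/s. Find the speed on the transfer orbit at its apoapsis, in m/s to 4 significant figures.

From the circular-orbit relation v² = μ/r at r = 1.840×10^5 km: μ = v²r = (26.24)² × 1.840×10^5 = 1.26691×10^8 km³/s².
Semi-major axis of the transfer orbit: a_t = (1.840×10^5 + 1.441×10^6)/2 = 8.125×10^5 km.
At apoapsis, r = 1.441×10^6 km.
From the vis-viva equation, v = √[μ(2/r − 1/a_t)] = 4.462 km/s.

v = 4462 m/s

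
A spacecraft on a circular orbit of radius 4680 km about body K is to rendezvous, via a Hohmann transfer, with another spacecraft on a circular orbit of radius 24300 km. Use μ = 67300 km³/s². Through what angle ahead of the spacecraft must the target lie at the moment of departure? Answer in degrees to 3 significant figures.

Transfer-ellipse semi-major axis a_t = (r₁ + r₂)/2 = (4680 + 24300)/2 = 14490 km.
Transfer time t = π√(a_t³/μ) = 21122.5 s.
The target's mean motion on its circular orbit is ω₂ = √(μ/r₂³) = 6.84854×10^-5 rad/s.
Angle swept by the target during transfer: ω₂·t = 1.4466 rad = 82.88°.
Arrival is 180° from departure on the ellipse, so φ = 180° − 82.88° = 97.1°.

φ = 97.1°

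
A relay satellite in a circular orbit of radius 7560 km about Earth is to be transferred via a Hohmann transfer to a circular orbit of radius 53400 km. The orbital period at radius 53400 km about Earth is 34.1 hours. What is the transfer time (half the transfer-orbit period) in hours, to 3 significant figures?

From Kepler's third law T² = 4π²r³/μ at r = 53400 km, T = 34.1 hours = 34.1 × 3600 s = 1.2276×10^5 s: μ = 4π²r³/T² = 3.98905×10^5 km³/s².
The Hohmann ellipse has a_t = (r₁ + r₂)/2 = 30480 km.
Half the transfer-orbit period gives t = π√(a_t³/μ) = 26470 s.
Converting: 26470 s ÷ 3600 s/hour = 7.35 hours.

t = 7.35 hours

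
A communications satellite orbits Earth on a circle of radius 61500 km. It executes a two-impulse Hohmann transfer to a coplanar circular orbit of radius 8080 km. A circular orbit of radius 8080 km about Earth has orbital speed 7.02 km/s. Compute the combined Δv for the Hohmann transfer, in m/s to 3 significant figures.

Δv = 3630 m/s

From the circular-orbit relation v² = μ/r at r = 8080 km: μ = v²r = (7.02)² × 8080 = 3.98186×10^5 km³/s².
Semi-major axis of the transfer orbit: a_t = (61500 + 8080)/2 = 34790 km.
At r₁ the circular-orbit speed is v₁ = √(μ/r₁) = 2.5445 km/s.
Transfer-orbit speed at r₁ (vis-viva equation): v_a = √[μ(2/r₁ − 1/a_t)] = 1.2263 km/s.
First burn Δv₁ = |v_a − v₁| = 1.318 km/s.
Circular speed at r₂: v₂ = √(μ/r₂) = 7.020 km/s.
Transfer-orbit speed at r₂: v_p = √[μ(2/r₂ − 1/a_t)] = 9.334 km/s.
Second burn Δv₂ = |v₂ − v_p| = 2.314 km/s.
Δv = Δv₁ + Δv₂ = 1.318 + 2.314 = 3.632 km/s.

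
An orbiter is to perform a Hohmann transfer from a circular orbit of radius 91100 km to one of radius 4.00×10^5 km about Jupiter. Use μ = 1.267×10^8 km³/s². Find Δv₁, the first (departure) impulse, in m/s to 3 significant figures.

Δv₁ = 10300 m/s

The Hohmann ellipse has a_t = (r₁ + r₂)/2 = 2.4555×10^5 km.
Circular speed at r = 91100 km: v_c = √(μ/r) = 37.2932 km/s.
Transfer-orbit speed at the same r (vis-viva, a = a_t): v_t = √[μ(2/r − 1/a_t)] = 47.5980 km/s.
Δv₁ = |v_t − v_c| = |47.5980 − 37.2932| = 10.30 km/s.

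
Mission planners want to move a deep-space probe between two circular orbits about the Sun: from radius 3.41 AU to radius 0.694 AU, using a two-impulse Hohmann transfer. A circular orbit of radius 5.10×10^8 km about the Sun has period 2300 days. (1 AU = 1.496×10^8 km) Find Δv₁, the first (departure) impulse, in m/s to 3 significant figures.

From Kepler's third law T² = 4π²r³/μ at r = 5.10×10^8 km, T = 2300 days = 2300 × 86400 s = 1.9872×10^8 s: μ = 4π²r³/T² = 1.32613×10^11 km³/s².
In km: r₁ = 3.41 × 1.496×10^8 = 5.10136×10^8 km; r₂ = 0.694 × 1.496×10^8 = 1.038224×10^8 km.
Semi-major axis of the transfer orbit: a_t = (5.10136×10^8 + 1.038224×10^8)/2 = 3.069792×10^8 km.
Circular speed at r = 5.10136×10^8 km: v_c = √(μ/r) = 16.1232 km/s.
Transfer-orbit speed at the same r (vis-viva, a = a_t): v_t = √[μ(2/r − 1/a_t)] = 9.37652 km/s.
Δv₁ = |v_t − v_c| = |9.37652 − 16.1232| = 6.747 km/s.

Δv₁ = 6750 m/s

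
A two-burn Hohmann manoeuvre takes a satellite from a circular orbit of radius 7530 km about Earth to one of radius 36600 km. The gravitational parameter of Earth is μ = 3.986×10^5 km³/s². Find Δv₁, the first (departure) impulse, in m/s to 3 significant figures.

Δv₁ = 2090 m/s

Semi-major axis of the transfer orbit: a_t = (7530 + 36600)/2 = 22065 km.
Circular speed at r = 7530 km: v_c = √(μ/r) = 7.2756 km/s.
Vis-viva on the transfer ellipse at r = 7530 km gives v_t = √[μ(2/r − 1/a_t)] = 9.3704 km/s.
Δv₁ = |v_t − v_c| = |9.3704 − 7.2756| = 2.095 km/s.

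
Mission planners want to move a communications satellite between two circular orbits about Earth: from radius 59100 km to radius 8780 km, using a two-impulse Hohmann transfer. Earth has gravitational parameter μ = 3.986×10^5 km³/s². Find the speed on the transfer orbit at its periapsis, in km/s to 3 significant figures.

v = 8.89 km/s

Transfer-ellipse semi-major axis a_t = (r₁ + r₂)/2 = (59100 + 8780)/2 = 33940 km.
The periapsis of the transfer ellipse is at r = 8780 km.
Vis-viva: v = √[μ(2/r − 1/a_t)] = √[3.986×10^5 × (2/8780 − 1/33940)] = 8.891 km/s.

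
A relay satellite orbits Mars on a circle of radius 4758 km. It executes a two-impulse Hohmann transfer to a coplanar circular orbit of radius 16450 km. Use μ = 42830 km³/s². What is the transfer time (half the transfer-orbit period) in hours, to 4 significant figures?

t = 4.604 hours

Semi-major axis of the transfer orbit: a_t = (4758 + 16450)/2 = 10604 km.
By Kepler's third law the transfer-orbit period is T = 2π√(a_t³/μ), so t = T/2 = 16576 s.
Converting: 16576 s ÷ 3600 s/hour = 4.604 hours.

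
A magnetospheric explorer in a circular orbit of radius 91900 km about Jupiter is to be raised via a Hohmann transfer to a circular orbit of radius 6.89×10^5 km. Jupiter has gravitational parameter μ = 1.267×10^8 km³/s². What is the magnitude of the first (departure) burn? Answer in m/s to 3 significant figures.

Δv₁ = 12200 m/s

Transfer-ellipse semi-major axis a_t = (r₁ + r₂)/2 = (91900 + 6.890×10^5)/2 = 3.9045×10^5 km.
On the circular orbit at r = 91900 km, v_c = √(μ/r) = 37.13 km/s.
Vis-viva on the transfer ellipse at r = 91900 km gives v_t = √[μ(2/r − 1/a_t)] = 49.32 km/s.
Δv₁ = |v_t − v_c| = |49.32 − 37.13| = 12.19 km/s.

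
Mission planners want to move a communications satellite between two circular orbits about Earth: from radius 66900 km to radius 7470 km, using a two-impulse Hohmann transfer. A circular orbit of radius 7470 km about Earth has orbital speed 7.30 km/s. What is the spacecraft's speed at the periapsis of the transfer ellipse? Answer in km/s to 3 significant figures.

v = 9.79 km/s

From the circular-orbit relation v² = μ/r at r = 7470 km: μ = v²r = (7.30)² × 7470 = 3.98076×10^5 km³/s².
Semi-major axis of the transfer orbit: a_t = (66900 + 7470)/2 = 37185 km.
At periapsis, r = 7470 km.
From the vis-viva equation, v = √[μ(2/r − 1/a_t)] = 9.792 km/s.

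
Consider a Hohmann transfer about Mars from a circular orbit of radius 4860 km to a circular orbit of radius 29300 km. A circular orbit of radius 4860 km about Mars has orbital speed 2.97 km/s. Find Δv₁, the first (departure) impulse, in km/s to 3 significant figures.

Δv₁ = 0.920 km/s

From the circular-orbit relation v² = μ/r at r = 4860 km: μ = v²r = (2.97)² × 4860 = 42869.6 km³/s².
Transfer-ellipse semi-major axis a_t = (r₁ + r₂)/2 = (4860 + 29300)/2 = 17080 km.
Circular speed at r = 4860 km: v_c = √(μ/r) = 2.970 km/s.
Transfer-orbit speed at the same r (vis-viva, a = a_t): v_t = √[μ(2/r − 1/a_t)] = 3.890 km/s.
Δv₁ = |v_t − v_c| = |3.890 − 2.970| = 0.9200 km/s.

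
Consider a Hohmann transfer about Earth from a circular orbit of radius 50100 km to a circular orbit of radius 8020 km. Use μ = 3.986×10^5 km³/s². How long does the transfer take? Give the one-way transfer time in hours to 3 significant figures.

t = 6.85 hours

The Hohmann ellipse has a_t = (r₁ + r₂)/2 = 29060 km.
Half the transfer-orbit period gives t = π√(a_t³/μ) = 24650 s.
Converting: 24650 s ÷ 3600 s/hour = 6.85 hours.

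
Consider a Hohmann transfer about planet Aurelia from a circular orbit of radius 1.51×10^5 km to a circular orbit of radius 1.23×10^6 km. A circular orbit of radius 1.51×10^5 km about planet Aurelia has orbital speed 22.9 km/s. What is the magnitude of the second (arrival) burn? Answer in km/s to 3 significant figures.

From the circular-orbit relation v² = μ/r at r = 1.51×10^5 km: μ = v²r = (22.9)² × 1.51×10^5 = 7.91859×10^7 km³/s².
The Hohmann ellipse has a_t = (r₁ + r₂)/2 = 6.905×10^5 km.
Circular speed at r = 1.230×10^6 km: v_c = √(μ/r) = 8.024 km/s.
Transfer-orbit speed at the same r (vis-viva, a = a_t): v_t = √[μ(2/r − 1/a_t)] = 3.752 km/s.
Δv₂ = |v_t − v_c| = |3.752 − 8.024| = 4.272 km/s.

Δv₂ = 4.27 km/s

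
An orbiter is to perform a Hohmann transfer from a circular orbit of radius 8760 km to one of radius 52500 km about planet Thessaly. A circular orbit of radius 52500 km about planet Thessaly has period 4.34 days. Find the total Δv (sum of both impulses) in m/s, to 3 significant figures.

Δv = 1080 m/s

From Kepler's third law T² = 4π²r³/μ at r = 52500 km, T = 4.34 days = 4.34 × 86400 s = 3.74976×10^5 s: μ = 4π²r³/T² = 40628.5 km³/s².
The Hohmann ellipse has a_t = (r₁ + r₂)/2 = 30630 km.
At r₁ the circular-orbit speed is v₁ = √(μ/r₁) = 2.1536 km/s.
Transfer-orbit speed at r₁ (vis-viva equation): v_p = √[μ(2/r₁ − 1/a_t)] = 2.8195 km/s.
First burn Δv₁ = |v_p − v₁| = 0.6659 km/s.
At r₂, v₂ = √(μ/r₂) = 0.879702 km/s.
Transfer-orbit speed at r₂: v_a = √[μ(2/r₂ − 1/a_t)] = 0.470451 km/s.
Second burn Δv₂ = |v₂ − v_a| = 0.4093 km/s.
Δv = Δv₁ + Δv₂ = 0.6659 + 0.4093 = 1.075 km/s.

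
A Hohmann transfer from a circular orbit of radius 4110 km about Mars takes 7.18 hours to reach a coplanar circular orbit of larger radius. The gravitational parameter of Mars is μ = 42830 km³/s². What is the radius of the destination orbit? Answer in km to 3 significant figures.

Transfer time t = 7.18 hours = 25848 s, and t = π√(a_t³/μ).
So a_t = (μ t²/π²)^(1/3) = (42830 × (25848)² / π²)^(1/3) = 14259 km.
Since a_t = (r₁ + r₂)/2, r₂ = 2a_t − r₁ = 2×14259 − 4110 = 24408 km.

r₂ = 24400 km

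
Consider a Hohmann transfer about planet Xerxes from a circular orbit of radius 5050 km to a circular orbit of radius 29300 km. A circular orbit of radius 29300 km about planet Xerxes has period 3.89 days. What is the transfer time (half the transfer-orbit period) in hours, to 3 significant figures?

t = 20.9 hours

From Kepler's third law T² = 4π²r³/μ at r = 29300 km, T = 3.89 days = 3.89 × 86400 s = 3.36096×10^5 s: μ = 4π²r³/T² = 8790.95 km³/s².
Transfer-ellipse semi-major axis a_t = (r₁ + r₂)/2 = (5050 + 29300)/2 = 17175 km.
Transfer time t = π√(a_t³/μ) = π√((17175)³ / 8790.95) = 75418 s.
Converting: 75418 s ÷ 3600 s/hour = 20.9 hours.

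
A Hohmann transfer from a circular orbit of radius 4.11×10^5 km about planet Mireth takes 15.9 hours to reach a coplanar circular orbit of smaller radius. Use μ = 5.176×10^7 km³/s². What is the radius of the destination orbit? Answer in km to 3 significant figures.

r₂ = 1.05×10^5 km

Transfer time t = 15.9 hours = 57240 s, and t = π√(a_t³/μ).
So a_t = (μ t²/π²)^(1/3) = (5.176×10^7 × (57240)² / π²)^(1/3) = 2.5805×10^5 km.
Since a_t = (r₁ + r₂)/2, r₂ = 2a_t − r₁ = 2×2.5805×10^5 − 4.110×10^5 = 1.051×10^5 km.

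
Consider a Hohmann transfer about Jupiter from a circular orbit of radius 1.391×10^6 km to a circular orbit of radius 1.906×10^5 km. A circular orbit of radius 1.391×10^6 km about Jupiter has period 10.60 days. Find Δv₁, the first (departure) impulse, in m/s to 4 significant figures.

Δv₁ = 4858 m/s

From Kepler's third law T² = 4π²r³/μ at r = 1.391×10^6 km, T = 10.60 days = 10.60 × 86400 s = 9.1584×10^5 s: μ = 4π²r³/T² = 1.26678×10^8 km³/s².
Transfer-ellipse semi-major axis a_t = (r₁ + r₂)/2 = (1.391×10^6 + 1.906×10^5)/2 = 7.908×10^5 km.
On the circular orbit at r = 1.391×10^6 km, v_c = √(μ/r) = 9.543 km/s.
Vis-viva on the transfer ellipse at r = 1.391×10^6 km gives v_t = √[μ(2/r − 1/a_t)] = 4.685 km/s.
Δv₁ = |v_t − v_c| = |4.685 − 9.543| = 4.858 km/s.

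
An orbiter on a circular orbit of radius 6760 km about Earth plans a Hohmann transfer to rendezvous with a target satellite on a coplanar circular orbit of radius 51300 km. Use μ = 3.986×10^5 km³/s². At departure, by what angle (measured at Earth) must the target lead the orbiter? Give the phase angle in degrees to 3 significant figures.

φ = 103°

Transfer-ellipse semi-major axis a_t = (r₁ + r₂)/2 = (6760 + 51300)/2 = 29030 km.
Transfer time t = π√(a_t³/μ) = 24610 s.
Target angular speed ω₂ = √(μ/r₂³) = 5.434×10^-5 rad/s.
Angle swept by the target during transfer: ω₂·t = 1.3373 rad = 76.62°.
The orbiter traverses 180° on the transfer ellipse, so the target must lead by 180° − 76.62° = 103°.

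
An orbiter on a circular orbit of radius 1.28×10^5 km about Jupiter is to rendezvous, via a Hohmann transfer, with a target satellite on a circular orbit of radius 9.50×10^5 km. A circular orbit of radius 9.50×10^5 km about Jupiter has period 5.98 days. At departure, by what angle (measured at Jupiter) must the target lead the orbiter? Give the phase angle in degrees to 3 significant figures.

φ = 103°

From Kepler's third law T² = 4π²r³/μ at r = 9.50×10^5 km, T = 5.98 days = 5.98 × 86400 s = 5.16672×10^5 s: μ = 4π²r³/T² = 1.26795×10^8 km³/s².
Semi-major axis of the transfer orbit: a_t = (1.280×10^5 + 9.500×10^5)/2 = 5.390×10^5 km.
The half-period of the transfer ellipse is t = π√(a_t³/μ) = 1.1040×10^5 s.
The target's mean motion on its circular orbit is ω₂ = √(μ/r₂³) = 1.2161×10^-5 rad/s.
Angle swept by the target during transfer: ω₂·t = 1.3426 rad = 76.93°.
Arrival is 180° from departure on the ellipse, so φ = 180° − 76.93° = 103°.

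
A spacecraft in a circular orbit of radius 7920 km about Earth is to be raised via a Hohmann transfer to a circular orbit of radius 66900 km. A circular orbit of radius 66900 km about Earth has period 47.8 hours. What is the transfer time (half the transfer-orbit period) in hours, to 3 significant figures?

From Kepler's third law T² = 4π²r³/μ at r = 66900 km, T = 47.8 hours = 47.8 × 3600 s = 1.7208×10^5 s: μ = 4π²r³/T² = 3.99188×10^5 km³/s².
Semi-major axis of the transfer orbit: a_t = (7920 + 66900)/2 = 37410 km.
Transfer time t = π√(a_t³/μ) = π√((37410)³ / 3.99188×10^5) = 35980 s.
Converting: 35980 s ÷ 3600 s/hour = 9.99 hours.

t = 9.99 hours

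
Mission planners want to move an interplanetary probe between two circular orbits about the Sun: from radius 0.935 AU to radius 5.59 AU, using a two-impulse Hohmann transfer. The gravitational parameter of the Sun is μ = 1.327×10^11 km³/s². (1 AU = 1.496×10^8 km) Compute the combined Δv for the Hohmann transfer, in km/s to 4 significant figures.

In km: r₁ = 0.935 × 1.496×10^8 = 1.39876×10^8 km; r₂ = 5.59 × 1.496×10^8 = 8.36264×10^8 km.
Transfer-ellipse semi-major axis a_t = (r₁ + r₂)/2 = (1.39876×10^8 + 8.36264×10^8)/2 = 4.8807×10^8 km.
Circular speed at r₁: v₁ = √(μ/r₁) = √(1.327×10^11/1.39876×10^8) = 30.801 km/s.
Transfer-orbit speed at r₁ (vis-viva): v_p = √[μ(2/r₁ − 1/a_t)] = 40.318 km/s.
First burn Δv₁ = |v_p − v₁| = 9.517 km/s.
At r₂, v₂ = √(μ/r₂) = 12.597 km/s.
Transfer-orbit speed at r₂: v_a = √[μ(2/r₂ − 1/a_t)] = 6.7436 km/s.
Second burn Δv₂ = |v₂ − v_a| = 5.853 km/s.
Δv = Δv₁ + Δv₂ = 9.517 + 5.853 = 15.37 km/s.

Δv = 15.37 km/s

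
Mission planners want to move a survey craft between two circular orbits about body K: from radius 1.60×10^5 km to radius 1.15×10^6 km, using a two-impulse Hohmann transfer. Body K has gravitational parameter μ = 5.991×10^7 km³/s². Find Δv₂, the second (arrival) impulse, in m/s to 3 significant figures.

Δv₂ = 3650 m/s

The Hohmann ellipse has a_t = (r₁ + r₂)/2 = 6.550×10^5 km.
Circular speed at r = 1.150×10^6 km: v_c = √(μ/r) = 7.2177 km/s.
Transfer-orbit speed at the same r (vis-viva, a = a_t): v_t = √[μ(2/r − 1/a_t)] = 3.5673 km/s.
Δv₂ = |v_t − v_c| = |3.5673 − 7.2177| = 3.650 km/s.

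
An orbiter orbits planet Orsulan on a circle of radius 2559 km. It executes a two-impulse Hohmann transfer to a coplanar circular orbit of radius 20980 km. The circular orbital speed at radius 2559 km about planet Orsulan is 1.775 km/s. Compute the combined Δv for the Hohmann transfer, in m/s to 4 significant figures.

From the circular-orbit relation v² = μ/r at r = 2559 km: μ = v²r = (1.775)² × 2559 = 8062.45 km³/s².
Transfer-ellipse semi-major axis a_t = (r₁ + r₂)/2 = (2559 + 20980)/2 = 11769.5 km.
Circular speed at r₁: v₁ = √(μ/r₁) = √(8062.45/2559) = 1.77500 km/s.
On the transfer ellipse at r₁, vis-viva equation gives v_p = √[μ(2/r₁ − 1/a_t)] = 2.36986 km/s.
First burn Δv₁ = |v_p − v₁| = 0.59486 km/s.
Circular speed at r₂: v₂ = √(μ/r₂) = 0.61991 km/s.
Transfer-orbit speed at r₂: v_a = √[μ(2/r₂ − 1/a_t)] = 0.28906 km/s.
Second burn Δv₂ = |v₂ − v_a| = 0.33085 km/s.
Total Δv = Δv₁ + Δv₂ = 0.9257 km/s.

Δv = 925.7 m/s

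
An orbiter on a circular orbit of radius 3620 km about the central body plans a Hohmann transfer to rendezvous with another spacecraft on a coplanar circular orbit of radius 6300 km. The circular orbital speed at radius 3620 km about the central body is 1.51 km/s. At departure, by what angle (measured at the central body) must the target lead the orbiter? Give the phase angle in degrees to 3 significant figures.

φ = 54.3°

From the circular-orbit relation v² = μ/r at r = 3620 km: μ = v²r = (1.51)² × 3620 = 8253.96 km³/s².
The Hohmann ellipse has a_t = (r₁ + r₂)/2 = 4960 km.
The half-period of the transfer ellipse is t = π√(a_t³/μ) = 12079 s.
The target's mean motion on its circular orbit is ω₂ = √(μ/r₂³) = 1.8169×10^-4 rad/s.
Angle swept by the target during transfer: ω₂·t = 2.1946 rad = 125.7°.
The orbiter traverses 180° on the transfer ellipse, so the target must lead by 180° − 125.7° = 54.3°.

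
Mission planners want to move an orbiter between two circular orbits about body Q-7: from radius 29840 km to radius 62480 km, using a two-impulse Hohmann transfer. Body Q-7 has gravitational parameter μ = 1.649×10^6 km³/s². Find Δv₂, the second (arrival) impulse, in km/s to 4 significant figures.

Δv₂ = 1.007 km/s

The Hohmann ellipse has a_t = (r₁ + r₂)/2 = 46160 km.
Circular speed at r = 62480 km: v_c = √(μ/r) = 5.1374 km/s.
Transfer-orbit speed at the same r (vis-viva, a = a_t): v_t = √[μ(2/r − 1/a_t)] = 4.1305 km/s.
Δv₂ = |v_t − v_c| = |4.1305 − 5.1374| = 1.007 km/s.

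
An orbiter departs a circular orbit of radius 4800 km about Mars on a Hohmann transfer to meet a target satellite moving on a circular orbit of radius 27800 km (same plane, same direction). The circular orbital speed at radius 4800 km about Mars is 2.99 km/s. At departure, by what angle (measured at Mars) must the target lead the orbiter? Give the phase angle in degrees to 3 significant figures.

φ = 99.2°

From the circular-orbit relation v² = μ/r at r = 4800 km: μ = v²r = (2.99)² × 4800 = 42912.5 km³/s².
Transfer-ellipse semi-major axis a_t = (r₁ + r₂)/2 = (4800 + 27800)/2 = 16300 km.
The half-period of the transfer ellipse is t = π√(a_t³/μ) = 31560.2 s.
The target's mean motion on its circular orbit is ω₂ = √(μ/r₂³) = 4.46915×10^-5 rad/s.
Angle swept by the target during transfer: ω₂·t = 1.41047 rad = 80.81°.
The orbiter traverses 180° on the transfer ellipse, so the target must lead by 180° − 80.81° = 99.2°.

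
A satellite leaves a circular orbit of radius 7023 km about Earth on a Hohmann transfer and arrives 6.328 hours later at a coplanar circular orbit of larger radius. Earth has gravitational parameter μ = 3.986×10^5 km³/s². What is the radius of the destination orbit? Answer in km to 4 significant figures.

Transfer time t = 6.328 hours = 22780.8 s, and t = π√(a_t³/μ).
So a_t = (μ t²/π²)^(1/3) = (3.986×10^5 × (22780.8)² / π²)^(1/3) = 27571 km.
Since a_t = (r₁ + r₂)/2, r₂ = 2a_t − r₁ = 2×27571 − 7023 = 48119 km.

r₂ = 48120 km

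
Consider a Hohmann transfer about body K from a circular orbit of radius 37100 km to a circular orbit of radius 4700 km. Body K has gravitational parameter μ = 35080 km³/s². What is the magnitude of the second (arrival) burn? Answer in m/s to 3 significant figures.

Δv₂ = 908 m/s

Semi-major axis of the transfer orbit: a_t = (37100 + 4700)/2 = 20900 km.
Circular speed at r = 4700 km: v_c = √(μ/r) = 2.7320 km/s.
Transfer-orbit speed at the same r (vis-viva, a = a_t): v_t = √[μ(2/r − 1/a_t)] = 3.6399 km/s.
Δv₂ = |v_t − v_c| = |3.6399 − 2.7320| = 0.9079 km/s.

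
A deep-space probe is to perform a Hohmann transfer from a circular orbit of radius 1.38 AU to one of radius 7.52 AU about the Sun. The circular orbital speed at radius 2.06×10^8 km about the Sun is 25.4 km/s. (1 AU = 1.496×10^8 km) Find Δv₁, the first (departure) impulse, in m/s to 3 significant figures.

Δv₁ = 7610 m/s

From the circular-orbit relation v² = μ/r at r = 2.06×10^8 km: μ = v²r = (25.4)² × 2.06×10^8 = 1.32903×10^11 km³/s².
In km: r₁ = 1.38 × 1.496×10^8 = 2.06448×10^8 km; r₂ = 7.52 × 1.496×10^8 = 1.124992×10^9 km.
Transfer-ellipse semi-major axis a_t = (r₁ + r₂)/2 = (2.06448×10^8 + 1.124992×10^9)/2 = 6.6572×10^8 km.
On the circular orbit at r = 2.06448×10^8 km, v_c = √(μ/r) = 25.372 km/s.
Transfer-orbit speed at the same r (vis-viva, a = a_t): v_t = √[μ(2/r − 1/a_t)] = 32.983 km/s.
Δv₁ = |v_t − v_c| = |32.983 − 25.372| = 7.611 km/s.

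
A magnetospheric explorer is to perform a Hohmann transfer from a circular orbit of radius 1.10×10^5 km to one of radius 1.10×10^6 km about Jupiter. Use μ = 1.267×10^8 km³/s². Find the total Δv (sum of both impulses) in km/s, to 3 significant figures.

Transfer-ellipse semi-major axis a_t = (r₁ + r₂)/2 = (1.100×10^5 + 1.100×10^6)/2 = 6.050×10^5 km.
Circular speed at r₁: v₁ = √(μ/r₁) = √(1.267×10^8/1.100×10^5) = 33.94 km/s.
On the transfer ellipse at r₁, vis-viva equation gives v_p = √[μ(2/r₁ − 1/a_t)] = 45.76 km/s.
First burn Δv₁ = |v_p − v₁| = 11.82 km/s.
At r₂, v₂ = √(μ/r₂) = 10.732 km/s.
Transfer-orbit speed at r₂: v_a = √[μ(2/r₂ − 1/a_t)] = 4.5763 km/s.
Second burn Δv₂ = |v₂ − v_a| = 6.156 km/s.
Total Δv = Δv₁ + Δv₂ = 17.98 km/s.

Δv = 18.0 km/s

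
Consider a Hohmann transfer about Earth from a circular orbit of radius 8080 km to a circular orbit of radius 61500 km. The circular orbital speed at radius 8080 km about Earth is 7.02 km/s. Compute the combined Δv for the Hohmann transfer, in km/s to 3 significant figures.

Δv = 3.63 km/s

From the circular-orbit relation v² = μ/r at r = 8080 km: μ = v²r = (7.02)² × 8080 = 3.98186×10^5 km³/s².
The Hohmann ellipse has a_t = (r₁ + r₂)/2 = 34790 km.
Circular speed at r₁: v₁ = √(μ/r₁) = √(3.98186×10^5/8080) = 7.020 km/s.
On the transfer ellipse at r₁, vis-viva gives v_p = √[μ(2/r₁ − 1/a_t)] = 9.334 km/s.
First burn Δv₁ = |v_p − v₁| = 2.314 km/s.
At r₂, v₂ = √(μ/r₂) = 2.5445 km/s.
Transfer-orbit speed at r₂: v_a = √[μ(2/r₂ − 1/a_t)] = 1.2263 km/s.
Second burn Δv₂ = |v₂ − v_a| = 1.318 km/s.
Total Δv = Δv₁ + Δv₂ = 3.632 km/s.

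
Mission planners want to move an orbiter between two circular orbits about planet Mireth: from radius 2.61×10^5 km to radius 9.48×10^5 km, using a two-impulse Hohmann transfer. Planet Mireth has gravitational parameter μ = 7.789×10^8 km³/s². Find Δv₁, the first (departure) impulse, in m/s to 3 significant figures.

Transfer-ellipse semi-major axis a_t = (r₁ + r₂)/2 = (2.610×10^5 + 9.480×10^5)/2 = 6.045×10^5 km.
On the circular orbit at r = 2.610×10^5 km, v_c = √(μ/r) = 54.63 km/s.
Vis-viva on the transfer ellipse at r = 2.610×10^5 km gives v_t = √[μ(2/r − 1/a_t)] = 68.41 km/s.
Δv₁ = |v_t − v_c| = |68.41 − 54.63| = 13.78 km/s.

Δv₁ = 13800 m/s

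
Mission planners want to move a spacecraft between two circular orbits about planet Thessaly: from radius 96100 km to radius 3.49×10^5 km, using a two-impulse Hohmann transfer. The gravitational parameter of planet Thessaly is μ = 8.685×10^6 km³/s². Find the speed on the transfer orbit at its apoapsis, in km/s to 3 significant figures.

v = 3.28 km/s

The Hohmann ellipse has a_t = (r₁ + r₂)/2 = 2.2255×10^5 km.
At apoapsis, r = 3.490×10^5 km.
From the vis-viva equation, v = √[μ(2/r − 1/a_t)] = 3.278 km/s.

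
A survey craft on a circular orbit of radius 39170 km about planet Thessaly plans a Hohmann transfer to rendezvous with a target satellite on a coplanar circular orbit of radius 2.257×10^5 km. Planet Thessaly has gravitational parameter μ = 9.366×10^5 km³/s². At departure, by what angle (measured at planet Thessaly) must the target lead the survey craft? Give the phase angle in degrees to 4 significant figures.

Transfer-ellipse semi-major axis a_t = (r₁ + r₂)/2 = (39170 + 2.257×10^5)/2 = 1.32435×10^5 km.
The half-period of the transfer ellipse is t = π√(a_t³/μ) = 1.5645×10^5 s.
The target's mean motion on its circular orbit is ω₂ = √(μ/r₂³) = 9.0257×10^-6 rad/s.
Angle swept by the target during transfer: ω₂·t = 1.4121 rad = 80.91°.
Arrival is 180° from departure on the ellipse, so φ = 180° − 80.91° = 99.09°.

φ = 99.09°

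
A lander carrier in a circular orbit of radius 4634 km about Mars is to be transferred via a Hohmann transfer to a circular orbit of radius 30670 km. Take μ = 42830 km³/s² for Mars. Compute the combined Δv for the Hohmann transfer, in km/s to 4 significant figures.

Δv = 1.543 km/s

Semi-major axis of the transfer orbit: a_t = (4634 + 30670)/2 = 17652 km.
Circular speed at r₁: v₁ = √(μ/r₁) = √(42830/4634) = 3.04016 km/s.
Transfer-orbit speed at r₁ (vis-viva equation): v_p = √[μ(2/r₁ − 1/a_t)] = 4.00734 km/s.
First burn Δv₁ = |v_p − v₁| = 0.9672 km/s.
Circular speed at r₂: v₂ = √(μ/r₂) = 1.1817 km/s.
Transfer-orbit speed at r₂: v_a = √[μ(2/r₂ − 1/a_t)] = 0.60548 km/s.
Second burn Δv₂ = |v₂ − v_a| = 0.5762 km/s.
Δv = Δv₁ + Δv₂ = 0.9672 + 0.5762 = 1.543 km/s.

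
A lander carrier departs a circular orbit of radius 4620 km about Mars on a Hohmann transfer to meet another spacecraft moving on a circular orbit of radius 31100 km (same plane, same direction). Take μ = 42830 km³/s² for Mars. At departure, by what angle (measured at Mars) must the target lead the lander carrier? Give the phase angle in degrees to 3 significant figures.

φ = 102°

The Hohmann ellipse has a_t = (r₁ + r₂)/2 = 17860 km.
The half-period of the transfer ellipse is t = π√(a_t³/μ) = 36232 s.
Target angular speed ω₂ = √(μ/r₂³) = 3.7734×10^-5 rad/s.
Angle swept by the target during transfer: ω₂·t = 1.3672 rad = 78.33°.
The lander carrier traverses 180° on the transfer ellipse, so the target must lead by 180° − 78.33° = 102°.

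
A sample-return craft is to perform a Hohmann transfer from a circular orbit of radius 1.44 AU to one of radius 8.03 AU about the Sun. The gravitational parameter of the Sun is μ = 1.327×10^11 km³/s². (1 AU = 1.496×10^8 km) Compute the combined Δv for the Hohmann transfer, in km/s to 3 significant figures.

Δv = 12.2 km/s

In km: r₁ = 1.44 × 1.496×10^8 = 2.15424×10^8 km; r₂ = 8.03 × 1.496×10^8 = 1.201288×10^9 km.
The Hohmann ellipse has a_t = (r₁ + r₂)/2 = 7.08356×10^8 km.
Circular speed at r₁: v₁ = √(μ/r₁) = √(1.327×10^11/2.15424×10^8) = 24.819 km/s.
Transfer-orbit speed at r₁ (v² = μ(2/r − 1/a)): v_p = √[μ(2/r₁ − 1/a_t)] = 32.321 km/s.
First burn Δv₁ = |v_p − v₁| = 7.502 km/s.
At r₂, v₂ = √(μ/r₂) = 10.51 km/s.
Transfer-orbit speed at r₂: v_a = √[μ(2/r₂ − 1/a_t)] = 5.796 km/s.
Second burn Δv₂ = |v₂ − v_a| = 4.714 km/s.
Δv = Δv₁ + Δv₂ = 7.502 + 4.714 = 12.22 km/s.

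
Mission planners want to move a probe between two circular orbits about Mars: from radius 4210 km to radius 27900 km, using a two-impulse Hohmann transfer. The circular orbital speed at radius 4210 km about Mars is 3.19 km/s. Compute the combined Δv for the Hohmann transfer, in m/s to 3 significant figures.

From the circular-orbit relation v² = μ/r at r = 4210 km: μ = v²r = (3.19)² × 4210 = 42841.4 km³/s².
Semi-major axis of the transfer orbit: a_t = (4210 + 27900)/2 = 16055 km.
Circular speed at r₁: v₁ = √(μ/r₁) = √(42841.4/4210) = 3.190 km/s.
Transfer-orbit speed at r₁ (vis-viva): v_p = √[μ(2/r₁ − 1/a_t)] = 4.205 km/s.
First burn Δv₁ = |v_p − v₁| = 1.015 km/s.
Circular speed at r₂: v₂ = √(μ/r₂) = 1.23917 km/s.
Transfer-orbit speed at r₂: v_a = √[μ(2/r₂ − 1/a_t)] = 0.634550 km/s.
Second burn Δv₂ = |v₂ − v_a| = 0.6046 km/s.
Δv = Δv₁ + Δv₂ = 1.015 + 0.6046 = 1.620 km/s.

Δv = 1620 m/s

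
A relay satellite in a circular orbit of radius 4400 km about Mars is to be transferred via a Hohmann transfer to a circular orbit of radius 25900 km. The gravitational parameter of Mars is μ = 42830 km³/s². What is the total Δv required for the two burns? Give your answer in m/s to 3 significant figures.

Δv = 1550 m/s

Transfer-ellipse semi-major axis a_t = (r₁ + r₂)/2 = (4400 + 25900)/2 = 15150 km.
At r₁ the circular-orbit speed is v₁ = √(μ/r₁) = 3.1200 km/s.
On the transfer ellipse at r₁, vis-viva gives v_p = √[μ(2/r₁ − 1/a_t)] = 4.0794 km/s.
First burn Δv₁ = |v_p − v₁| = 0.9594 km/s.
At r₂, v₂ = √(μ/r₂) = 1.28595 km/s.
Transfer-orbit speed at r₂: v_a = √[μ(2/r₂ − 1/a_t)] = 0.693017 km/s.
Second burn Δv₂ = |v₂ − v_a| = 0.5929 km/s.
Total Δv = Δv₁ + Δv₂ = 1.552 km/s.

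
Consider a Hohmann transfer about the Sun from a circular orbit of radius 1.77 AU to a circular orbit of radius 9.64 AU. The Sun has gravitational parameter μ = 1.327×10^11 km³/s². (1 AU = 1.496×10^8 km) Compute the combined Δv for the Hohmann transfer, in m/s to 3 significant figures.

In km: r₁ = 1.77 × 1.496×10^8 = 2.64792×10^8 km; r₂ = 9.64 × 1.496×10^8 = 1.442144×10^9 km.
Transfer-ellipse semi-major axis a_t = (r₁ + r₂)/2 = (2.64792×10^8 + 1.442144×10^9)/2 = 8.53468×10^8 km.
Circular speed at r₁: v₁ = √(μ/r₁) = √(1.327×10^11/2.64792×10^8) = 22.386 km/s.
On the transfer ellipse at r₁, vis-viva gives v_p = √[μ(2/r₁ − 1/a_t)] = 29.100 km/s.
First burn Δv₁ = |v_p − v₁| = 6.714 km/s.
At r₂, v₂ = √(μ/r₂) = 9.592 km/s.
Transfer-orbit speed at r₂: v_a = √[μ(2/r₂ − 1/a_t)] = 5.343 km/s.
Second burn Δv₂ = |v₂ − v_a| = 4.249 km/s.
Δv = Δv₁ + Δv₂ = 6.714 + 4.249 = 10.96 km/s.

Δv = 11000 m/s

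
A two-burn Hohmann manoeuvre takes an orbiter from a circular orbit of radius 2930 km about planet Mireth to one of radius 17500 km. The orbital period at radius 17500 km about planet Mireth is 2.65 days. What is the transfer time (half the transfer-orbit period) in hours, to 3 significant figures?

From Kepler's third law T² = 4π²r³/μ at r = 17500 km, T = 2.65 days = 2.65 × 86400 s = 2.2896×10^5 s: μ = 4π²r³/T² = 4036.03 km³/s².
Transfer-ellipse semi-major axis a_t = (r₁ + r₂)/2 = (2930 + 17500)/2 = 10215 km.
By Kepler's third law the transfer-orbit period is T = 2π√(a_t³/μ), so t = T/2 = 51050 s.
Converting: 51050 s ÷ 3600 s/hour = 14.2 hours.

t = 14.2 hours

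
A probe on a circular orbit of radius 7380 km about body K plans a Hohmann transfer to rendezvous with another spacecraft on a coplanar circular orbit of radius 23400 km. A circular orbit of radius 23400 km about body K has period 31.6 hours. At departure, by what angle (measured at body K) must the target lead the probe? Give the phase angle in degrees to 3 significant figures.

From Kepler's third law T² = 4π²r³/μ at r = 23400 km, T = 31.6 hours = 31.6 × 3600 s = 1.1376×10^5 s: μ = 4π²r³/T² = 39086.6 km³/s².
Semi-major axis of the transfer orbit: a_t = (7380 + 23400)/2 = 15390 km.
The half-period of the transfer ellipse is t = π√(a_t³/μ) = 30340 s.
The target's mean motion on its circular orbit is ω₂ = √(μ/r₂³) = 5.523×10^-5 rad/s.
Angle swept by the target during transfer: ω₂·t = 1.6757 rad = 96.01°.
The probe traverses 180° on the transfer ellipse, so the target must lead by 180° − 96.01° = 84.0°.

φ = 84.0°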